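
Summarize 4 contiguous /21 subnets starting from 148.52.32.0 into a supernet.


Original prefix: /21
Number of subnets: 4 = 2^2
New prefix = 21 - 2 = 19
Supernet: 148.52.32.0/19


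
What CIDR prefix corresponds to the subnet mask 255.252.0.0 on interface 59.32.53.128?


Binary: 11111111.11111100.00000000.00000000
Count leading 1s
Prefix: /14


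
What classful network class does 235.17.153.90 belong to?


First octet: 235
Binary: 11101011
1110xxxx -> Class D (224-239)
Class D (multicast), default mask N/A


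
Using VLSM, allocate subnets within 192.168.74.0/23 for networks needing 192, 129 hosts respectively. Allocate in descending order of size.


192 hosts -> /24 (254 usable): 192.168.74.0/24
129 hosts -> /24 (254 usable): 192.168.75.0/24
Allocation: 192.168.74.0/24 (192 hosts, 254 usable); 192.168.75.0/24 (129 hosts, 254 usable)


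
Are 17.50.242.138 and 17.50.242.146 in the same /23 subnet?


Mask: 255.255.254.0
17.50.242.138 AND mask = 17.50.242.0
17.50.242.146 AND mask = 17.50.242.0
Yes, same subnet (17.50.242.0)


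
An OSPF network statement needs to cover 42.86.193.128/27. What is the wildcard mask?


Subnet mask: 255.255.255.224
Wildcard = 255.255.255.255 - subnet mask
255 - 255 = 0
255 - 255 = 0
255 - 255 = 0
255 - 224 = 31
Wildcard: 0.0.0.31


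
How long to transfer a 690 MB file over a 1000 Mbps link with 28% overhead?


Effective throughput = 1000 * (1 - 28/100) = 720 Mbps
File size in Mb = 690 * 8 = 5520 Mb
Time = 5520 / 720
Time = 7.6667 seconds


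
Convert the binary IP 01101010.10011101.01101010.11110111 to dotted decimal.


01101010 = 106
10011101 = 157
01101010 = 106
11110111 = 247
IP: 106.157.106.247


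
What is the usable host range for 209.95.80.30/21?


Network: 209.95.80.0
Broadcast: 209.95.87.255
First usable = network + 1
Last usable = broadcast - 1
Range: 209.95.80.1 to 209.95.87.254


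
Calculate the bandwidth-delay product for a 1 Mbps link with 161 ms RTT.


BDP = bandwidth * RTT
= 1 Mbps * 161 ms
= 1 * 1e6 * 161 / 1000 bits
= 161000 bits
= 20125 bytes
= 19.6533 KB
BDP = 161000 bits (20125 bytes)


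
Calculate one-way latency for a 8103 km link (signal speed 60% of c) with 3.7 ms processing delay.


Speed = 0.6 * 3e5 km/s = 180000 km/s
Propagation delay = 8103 / 180000 = 0.045 s = 45.0167 ms
Processing delay = 3.7 ms
Total one-way latency = 48.7167 ms


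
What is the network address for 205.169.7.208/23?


IP:   11001101.10101001.00000111.11010000
Mask: 11111111.11111111.11111110.00000000
AND operation:
Net:  11001101.10101001.00000110.00000000
Network: 205.169.6.0/23


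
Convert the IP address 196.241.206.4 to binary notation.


196 = 11000100
241 = 11110001
206 = 11001110
4 = 00000100
Binary: 11000100.11110001.11001110.00000100


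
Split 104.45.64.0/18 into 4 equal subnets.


New prefix = 18 + 2 = 20
Each subnet has 4096 addresses
  104.45.64.0/20
  104.45.80.0/20
  104.45.96.0/20
  104.45.112.0/20
Subnets: 104.45.64.0/20, 104.45.80.0/20, 104.45.96.0/20, 104.45.112.0/20


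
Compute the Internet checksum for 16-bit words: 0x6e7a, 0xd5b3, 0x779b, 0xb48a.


Sum all words (with carry folding):
+ 0x6e7a = 0x6e7a
+ 0xd5b3 = 0x442e
+ 0x779b = 0xbbc9
+ 0xb48a = 0x7054
One's complement: ~0x7054
Checksum = 0x8fab


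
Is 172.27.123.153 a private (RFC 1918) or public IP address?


RFC 1918 private ranges:
  10.0.0.0/8 (10.0.0.0 - 10.255.255.255)
  172.16.0.0/12 (172.16.0.0 - 172.31.255.255)
  192.168.0.0/16 (192.168.0.0 - 192.168.255.255)
Private (in 172.16.0.0/12)


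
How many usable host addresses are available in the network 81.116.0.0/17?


Host bits = 32 - 17 = 15
Total addresses = 2^15 = 32768
Usable = total - 2 (network and broadcast)
Usable hosts: 32766


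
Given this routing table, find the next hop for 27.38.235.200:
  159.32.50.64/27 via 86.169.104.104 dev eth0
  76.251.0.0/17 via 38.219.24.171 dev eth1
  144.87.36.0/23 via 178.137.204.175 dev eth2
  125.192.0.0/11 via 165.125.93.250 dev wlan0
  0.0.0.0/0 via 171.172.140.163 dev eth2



Longest prefix match for 27.38.235.200:
  /27 159.32.50.64: no
  /17 76.251.0.0: no
  /23 144.87.36.0: no
  /11 125.192.0.0: no
  /0 0.0.0.0: MATCH
Selected: next-hop 171.172.140.163 via eth2 (matched /0)


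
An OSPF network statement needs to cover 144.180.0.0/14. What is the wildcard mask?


Subnet mask: 255.252.0.0
Wildcard = 255.255.255.255 - subnet mask
255 - 255 = 0
255 - 252 = 3
255 - 0 = 255
255 - 0 = 255
Wildcard: 0.3.255.255


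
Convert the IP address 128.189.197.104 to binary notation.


128 = 10000000
189 = 10111101
197 = 11000101
104 = 01101000
Binary: 10000000.10111101.11000101.01101000


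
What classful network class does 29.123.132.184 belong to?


First octet: 29
Binary: 00011101
0xxxxxxx -> Class A (1-126)
Class A, default mask 255.0.0.0 (/8)


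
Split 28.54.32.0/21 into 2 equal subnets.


New prefix = 21 + 1 = 22
Each subnet has 1024 addresses
  28.54.32.0/22
  28.54.36.0/22
Subnets: 28.54.32.0/22, 28.54.36.0/22


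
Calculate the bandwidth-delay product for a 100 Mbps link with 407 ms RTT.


BDP = bandwidth * RTT
= 100 Mbps * 407 ms
= 100 * 1e6 * 407 / 1000 bits
= 40700000 bits
= 5087500 bytes
= 4968.2617 KB
BDP = 40700000 bits (5087500 bytes)


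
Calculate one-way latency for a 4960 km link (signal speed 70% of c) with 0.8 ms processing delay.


Speed = 0.7 * 3e5 km/s = 210000 km/s
Propagation delay = 4960 / 210000 = 0.0236 s = 23.619 ms
Processing delay = 0.8 ms
Total one-way latency = 24.419 ms


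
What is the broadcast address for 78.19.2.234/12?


Network: 78.16.0.0/12
Host bits = 20
Set all host bits to 1:
Broadcast: 78.31.255.255


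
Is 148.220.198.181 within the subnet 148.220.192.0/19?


Subnet network: 148.220.192.0
Test IP AND mask: 148.220.192.0
Yes, 148.220.198.181 is in 148.220.192.0/19


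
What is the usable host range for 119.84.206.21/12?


Network: 119.80.0.0
Broadcast: 119.95.255.255
First usable = network + 1
Last usable = broadcast - 1
Range: 119.80.0.1 to 119.95.255.254


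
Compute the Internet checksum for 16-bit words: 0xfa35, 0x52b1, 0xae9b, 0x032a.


Sum all words (with carry folding):
+ 0xfa35 = 0xfa35
+ 0x52b1 = 0x4ce7
+ 0xae9b = 0xfb82
+ 0x032a = 0xfeac
One's complement: ~0xfeac
Checksum = 0x0153


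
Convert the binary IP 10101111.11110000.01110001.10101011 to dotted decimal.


10101111 = 175
11110000 = 240
01110001 = 113
10101011 = 171
IP: 175.240.113.171


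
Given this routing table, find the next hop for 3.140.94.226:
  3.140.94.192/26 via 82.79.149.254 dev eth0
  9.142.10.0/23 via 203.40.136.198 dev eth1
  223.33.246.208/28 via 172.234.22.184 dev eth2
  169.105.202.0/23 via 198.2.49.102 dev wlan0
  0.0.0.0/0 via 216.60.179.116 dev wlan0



Longest prefix match for 3.140.94.226:
  /26 3.140.94.192: MATCH
  /23 9.142.10.0: no
  /28 223.33.246.208: no
  /23 169.105.202.0: no
  /0 0.0.0.0: MATCH
Selected: next-hop 82.79.149.254 via eth0 (matched /26)


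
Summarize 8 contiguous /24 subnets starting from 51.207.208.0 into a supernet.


Original prefix: /24
Number of subnets: 8 = 2^3
New prefix = 24 - 3 = 21
Supernet: 51.207.208.0/21


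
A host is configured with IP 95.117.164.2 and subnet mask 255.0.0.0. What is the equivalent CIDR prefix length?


Binary: 11111111.00000000.00000000.00000000
Count leading 1s
Prefix: /8


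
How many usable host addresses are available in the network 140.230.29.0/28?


Host bits = 32 - 28 = 4
Total addresses = 2^4 = 16
Usable = total - 2 (network and broadcast)
Usable hosts: 14


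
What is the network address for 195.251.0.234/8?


IP:   11000011.11111011.00000000.11101010
Mask: 11111111.00000000.00000000.00000000
AND operation:
Net:  11000011.00000000.00000000.00000000
Network: 195.0.0.0/8


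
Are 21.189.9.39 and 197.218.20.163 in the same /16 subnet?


Mask: 255.255.0.0
21.189.9.39 AND mask = 21.189.0.0
197.218.20.163 AND mask = 197.218.0.0
No, different subnets (21.189.0.0 vs 197.218.0.0)


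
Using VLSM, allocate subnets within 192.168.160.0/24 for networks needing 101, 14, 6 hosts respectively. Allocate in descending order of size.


101 hosts -> /25 (126 usable): 192.168.160.0/25
14 hosts -> /28 (14 usable): 192.168.160.128/28
6 hosts -> /29 (6 usable): 192.168.160.144/29
Allocation: 192.168.160.0/25 (101 hosts, 126 usable); 192.168.160.128/28 (14 hosts, 14 usable); 192.168.160.144/29 (6 hosts, 6 usable)


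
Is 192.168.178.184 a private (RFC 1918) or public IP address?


RFC 1918 private ranges:
  10.0.0.0/8 (10.0.0.0 - 10.255.255.255)
  172.16.0.0/12 (172.16.0.0 - 172.31.255.255)
  192.168.0.0/16 (192.168.0.0 - 192.168.255.255)
Private (in 192.168.0.0/16)


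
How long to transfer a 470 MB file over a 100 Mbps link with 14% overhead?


Effective throughput = 100 * (1 - 14/100) = 86 Mbps
File size in Mb = 470 * 8 = 3760 Mb
Time = 3760 / 86
Time = 43.7209 seconds


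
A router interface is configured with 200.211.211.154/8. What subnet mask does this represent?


/8 means 8 network bits, 24 host bits
Binary: 11111111000000000000000000000000
Mask: 255.0.0.0


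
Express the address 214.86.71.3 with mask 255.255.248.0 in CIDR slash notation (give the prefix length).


Binary: 11111111.11111111.11111000.00000000
Count leading 1s
Prefix: /21


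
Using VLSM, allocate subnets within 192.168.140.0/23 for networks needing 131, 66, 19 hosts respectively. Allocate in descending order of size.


131 hosts -> /24 (254 usable): 192.168.140.0/24
66 hosts -> /25 (126 usable): 192.168.141.0/25
19 hosts -> /27 (30 usable): 192.168.141.128/27
Allocation: 192.168.140.0/24 (131 hosts, 254 usable); 192.168.141.0/25 (66 hosts, 126 usable); 192.168.141.128/27 (19 hosts, 30 usable)


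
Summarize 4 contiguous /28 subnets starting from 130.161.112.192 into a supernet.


Original prefix: /28
Number of subnets: 4 = 2^2
New prefix = 28 - 2 = 26
Supernet: 130.161.112.192/26


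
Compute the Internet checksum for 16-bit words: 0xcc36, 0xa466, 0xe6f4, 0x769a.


Sum all words (with carry folding):
+ 0xcc36 = 0xcc36
+ 0xa466 = 0x709d
+ 0xe6f4 = 0x5792
+ 0x769a = 0xce2c
One's complement: ~0xce2c
Checksum = 0x31d3


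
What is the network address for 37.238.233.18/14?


IP:   00100101.11101110.11101001.00010010
Mask: 11111111.11111100.00000000.00000000
AND operation:
Net:  00100101.11101100.00000000.00000000
Network: 37.236.0.0/14


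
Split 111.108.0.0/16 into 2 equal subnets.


New prefix = 16 + 1 = 17
Each subnet has 32768 addresses
  111.108.0.0/17
  111.108.128.0/17
Subnets: 111.108.0.0/17, 111.108.128.0/17


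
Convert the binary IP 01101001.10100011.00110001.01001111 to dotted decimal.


01101001 = 105
10100011 = 163
00110001 = 49
01001111 = 79
IP: 105.163.49.79


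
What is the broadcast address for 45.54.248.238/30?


Network: 45.54.248.236/30
Host bits = 2
Set all host bits to 1:
Broadcast: 45.54.248.239


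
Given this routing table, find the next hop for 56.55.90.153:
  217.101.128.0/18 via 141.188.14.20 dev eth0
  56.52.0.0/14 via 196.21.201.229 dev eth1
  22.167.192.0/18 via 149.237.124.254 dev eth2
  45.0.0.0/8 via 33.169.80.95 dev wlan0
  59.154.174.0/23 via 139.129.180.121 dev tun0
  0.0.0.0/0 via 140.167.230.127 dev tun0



Longest prefix match for 56.55.90.153:
  /18 217.101.128.0: no
  /14 56.52.0.0: MATCH
  /18 22.167.192.0: no
  /8 45.0.0.0: no
  /23 59.154.174.0: no
  /0 0.0.0.0: MATCH
Selected: next-hop 196.21.201.229 via eth1 (matched /14)


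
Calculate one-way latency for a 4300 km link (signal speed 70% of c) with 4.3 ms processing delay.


Speed = 0.7 * 3e5 km/s = 210000 km/s
Propagation delay = 4300 / 210000 = 0.0205 s = 20.4762 ms
Processing delay = 4.3 ms
Total one-way latency = 24.7762 ms


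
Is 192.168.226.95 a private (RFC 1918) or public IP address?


RFC 1918 private ranges:
  10.0.0.0/8 (10.0.0.0 - 10.255.255.255)
  172.16.0.0/12 (172.16.0.0 - 172.31.255.255)
  192.168.0.0/16 (192.168.0.0 - 192.168.255.255)
Private (in 192.168.0.0/16)


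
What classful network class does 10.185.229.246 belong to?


First octet: 10
Binary: 00001010
0xxxxxxx -> Class A (1-126)
Class A, default mask 255.0.0.0 (/8)


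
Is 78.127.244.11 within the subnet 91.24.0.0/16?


Subnet network: 91.24.0.0
Test IP AND mask: 78.127.0.0
No, 78.127.244.11 is not in 91.24.0.0/16


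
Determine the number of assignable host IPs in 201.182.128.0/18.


Host bits = 32 - 18 = 14
Total addresses = 2^14 = 16384
Usable = total - 2 (network and broadcast)
Usable hosts: 16382


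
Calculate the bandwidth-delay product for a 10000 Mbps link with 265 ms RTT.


BDP = bandwidth * RTT
= 10000 Mbps * 265 ms
= 10000 * 1e6 * 265 / 1000 bits
= 2650000000 bits
= 331250000 bytes
= 323486.3281 KB
BDP = 2650000000 bits (331250000 bytes)


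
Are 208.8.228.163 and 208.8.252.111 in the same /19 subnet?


Mask: 255.255.224.0
208.8.228.163 AND mask = 208.8.224.0
208.8.252.111 AND mask = 208.8.224.0
Yes, same subnet (208.8.224.0)


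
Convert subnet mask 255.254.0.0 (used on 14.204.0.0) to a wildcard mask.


Subnet mask: 255.254.0.0
Wildcard = 255.255.255.255 - subnet mask
255 - 255 = 0
255 - 254 = 1
255 - 0 = 255
255 - 0 = 255
Wildcard: 0.1.255.255


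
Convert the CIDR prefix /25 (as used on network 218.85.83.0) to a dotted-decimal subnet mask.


/25 means 25 network bits, 7 host bits
Binary: 11111111111111111111111110000000
Mask: 255.255.255.128


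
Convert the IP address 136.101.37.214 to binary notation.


136 = 10001000
101 = 01100101
37 = 00100101
214 = 11010110
Binary: 10001000.01100101.00100101.11010110


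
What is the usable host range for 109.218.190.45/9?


Network: 109.128.0.0
Broadcast: 109.255.255.255
First usable = network + 1
Last usable = broadcast - 1
Range: 109.128.0.1 to 109.255.255.254


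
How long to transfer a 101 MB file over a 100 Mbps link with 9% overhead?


Effective throughput = 100 * (1 - 9/100) = 91 Mbps
File size in Mb = 101 * 8 = 808 Mb
Time = 808 / 91
Time = 8.8791 seconds


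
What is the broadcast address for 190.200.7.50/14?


Network: 190.200.0.0/14
Host bits = 18
Set all host bits to 1:
Broadcast: 190.203.255.255


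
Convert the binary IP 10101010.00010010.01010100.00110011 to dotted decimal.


10101010 = 170
00010010 = 18
01010100 = 84
00110011 = 51
IP: 170.18.84.51


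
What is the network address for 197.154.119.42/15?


IP:   11000101.10011010.01110111.00101010
Mask: 11111111.11111110.00000000.00000000
AND operation:
Net:  11000101.10011010.00000000.00000000
Network: 197.154.0.0/15


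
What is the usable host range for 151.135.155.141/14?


Network: 151.132.0.0
Broadcast: 151.135.255.255
First usable = network + 1
Last usable = broadcast - 1
Range: 151.132.0.1 to 151.135.255.254


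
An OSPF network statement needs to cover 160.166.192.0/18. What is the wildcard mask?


Subnet mask: 255.255.192.0
Wildcard = 255.255.255.255 - subnet mask
255 - 255 = 0
255 - 255 = 0
255 - 192 = 63
255 - 0 = 255
Wildcard: 0.0.63.255


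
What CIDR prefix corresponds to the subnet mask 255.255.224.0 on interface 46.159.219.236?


Binary: 11111111.11111111.11100000.00000000
Count leading 1s
Prefix: /19


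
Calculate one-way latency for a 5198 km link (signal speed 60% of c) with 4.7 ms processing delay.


Speed = 0.6 * 3e5 km/s = 180000 km/s
Propagation delay = 5198 / 180000 = 0.0289 s = 28.8778 ms
Processing delay = 4.7 ms
Total one-way latency = 33.5778 ms


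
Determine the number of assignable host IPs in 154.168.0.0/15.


Host bits = 32 - 15 = 17
Total addresses = 2^17 = 131072
Usable = total - 2 (network and broadcast)
Usable hosts: 131070


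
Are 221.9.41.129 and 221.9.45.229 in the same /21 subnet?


Mask: 255.255.248.0
221.9.41.129 AND mask = 221.9.40.0
221.9.45.229 AND mask = 221.9.40.0
Yes, same subnet (221.9.40.0)


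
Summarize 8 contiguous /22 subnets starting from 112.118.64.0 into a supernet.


Original prefix: /22
Number of subnets: 8 = 2^3
New prefix = 22 - 3 = 19
Supernet: 112.118.64.0/19


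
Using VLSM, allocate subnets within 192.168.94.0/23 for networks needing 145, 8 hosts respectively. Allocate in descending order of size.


145 hosts -> /24 (254 usable): 192.168.94.0/24
8 hosts -> /28 (14 usable): 192.168.95.0/28
Allocation: 192.168.94.0/24 (145 hosts, 254 usable); 192.168.95.0/28 (8 hosts, 14 usable)


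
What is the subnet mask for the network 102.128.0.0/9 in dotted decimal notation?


/9 means 9 network bits, 23 host bits
Binary: 11111111100000000000000000000000
Mask: 255.128.0.0


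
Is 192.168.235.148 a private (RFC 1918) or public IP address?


RFC 1918 private ranges:
  10.0.0.0/8 (10.0.0.0 - 10.255.255.255)
  172.16.0.0/12 (172.16.0.0 - 172.31.255.255)
  192.168.0.0/16 (192.168.0.0 - 192.168.255.255)
Private (in 192.168.0.0/16)


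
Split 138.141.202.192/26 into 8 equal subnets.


New prefix = 26 + 3 = 29
Each subnet has 8 addresses
  138.141.202.192/29
  138.141.202.200/29
  138.141.202.208/29
  138.141.202.216/29
  138.141.202.224/29
  138.141.202.232/29
  138.141.202.240/29
  138.141.202.248/29
Subnets: 138.141.202.192/29, 138.141.202.200/29, 138.141.202.208/29, 138.141.202.216/29, 138.141.202.224/29, 138.141.202.232/29, 138.141.202.240/29, 138.141.202.248/29


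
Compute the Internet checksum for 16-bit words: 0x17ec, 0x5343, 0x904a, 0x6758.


Sum all words (with carry folding):
+ 0x17ec = 0x17ec
+ 0x5343 = 0x6b2f
+ 0x904a = 0xfb79
+ 0x6758 = 0x62d2
One's complement: ~0x62d2
Checksum = 0x9d2d


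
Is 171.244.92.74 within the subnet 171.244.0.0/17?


Subnet network: 171.244.0.0
Test IP AND mask: 171.244.0.0
Yes, 171.244.92.74 is in 171.244.0.0/17


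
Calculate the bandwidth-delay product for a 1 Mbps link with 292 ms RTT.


BDP = bandwidth * RTT
= 1 Mbps * 292 ms
= 1 * 1e6 * 292 / 1000 bits
= 292000 bits
= 36500 bytes
= 35.6445 KB
BDP = 292000 bits (36500 bytes)


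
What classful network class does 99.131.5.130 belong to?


First octet: 99
Binary: 01100011
0xxxxxxx -> Class A (1-126)
Class A, default mask 255.0.0.0 (/8)


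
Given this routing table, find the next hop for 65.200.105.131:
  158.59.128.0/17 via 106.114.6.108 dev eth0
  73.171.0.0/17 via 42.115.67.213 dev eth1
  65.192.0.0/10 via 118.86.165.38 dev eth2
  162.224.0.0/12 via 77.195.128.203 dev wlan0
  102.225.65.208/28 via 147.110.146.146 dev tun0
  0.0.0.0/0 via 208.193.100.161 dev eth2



Longest prefix match for 65.200.105.131:
  /17 158.59.128.0: no
  /17 73.171.0.0: no
  /10 65.192.0.0: MATCH
  /12 162.224.0.0: no
  /28 102.225.65.208: no
  /0 0.0.0.0: MATCH
Selected: next-hop 118.86.165.38 via eth2 (matched /10)


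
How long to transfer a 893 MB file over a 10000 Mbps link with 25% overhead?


Effective throughput = 10000 * (1 - 25/100) = 7500 Mbps
File size in Mb = 893 * 8 = 7144 Mb
Time = 7144 / 7500
Time = 0.9525 seconds


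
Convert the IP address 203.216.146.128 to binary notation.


203 = 11001011
216 = 11011000
146 = 10010010
128 = 10000000
Binary: 11001011.11011000.10010010.10000000


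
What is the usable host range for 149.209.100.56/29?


Network: 149.209.100.56
Broadcast: 149.209.100.63
First usable = network + 1
Last usable = broadcast - 1
Range: 149.209.100.57 to 149.209.100.62


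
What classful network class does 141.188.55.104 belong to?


First octet: 141
Binary: 10001101
10xxxxxx -> Class B (128-191)
Class B, default mask 255.255.0.0 (/16)


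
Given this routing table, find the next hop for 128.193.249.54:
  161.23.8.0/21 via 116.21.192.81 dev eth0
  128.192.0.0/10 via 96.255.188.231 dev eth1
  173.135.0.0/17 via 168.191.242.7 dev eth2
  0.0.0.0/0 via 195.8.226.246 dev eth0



Longest prefix match for 128.193.249.54:
  /21 161.23.8.0: no
  /10 128.192.0.0: MATCH
  /17 173.135.0.0: no
  /0 0.0.0.0: MATCH
Selected: next-hop 96.255.188.231 via eth1 (matched /10)


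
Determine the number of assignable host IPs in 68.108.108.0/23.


Host bits = 32 - 23 = 9
Total addresses = 2^9 = 512
Usable = total - 2 (network and broadcast)
Usable hosts: 510


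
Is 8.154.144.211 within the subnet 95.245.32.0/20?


Subnet network: 95.245.32.0
Test IP AND mask: 8.154.144.0
No, 8.154.144.211 is not in 95.245.32.0/20


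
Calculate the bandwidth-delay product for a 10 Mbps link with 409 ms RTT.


BDP = bandwidth * RTT
= 10 Mbps * 409 ms
= 10 * 1e6 * 409 / 1000 bits
= 4090000 bits
= 511250 bytes
= 499.2676 KB
BDP = 4090000 bits (511250 bytes)


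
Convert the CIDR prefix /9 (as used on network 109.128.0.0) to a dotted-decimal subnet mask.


/9 means 9 network bits, 23 host bits
Binary: 11111111100000000000000000000000
Mask: 255.128.0.0


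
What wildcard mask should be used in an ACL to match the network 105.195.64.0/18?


Subnet mask: 255.255.192.0
Wildcard = 255.255.255.255 - subnet mask
255 - 255 = 0
255 - 255 = 0
255 - 192 = 63
255 - 0 = 255
Wildcard: 0.0.63.255


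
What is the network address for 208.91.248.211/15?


IP:   11010000.01011011.11111000.11010011
Mask: 11111111.11111110.00000000.00000000
AND operation:
Net:  11010000.01011010.00000000.00000000
Network: 208.90.0.0/15


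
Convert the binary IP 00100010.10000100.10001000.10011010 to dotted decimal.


00100010 = 34
10000100 = 132
10001000 = 136
10011010 = 154
IP: 34.132.136.154


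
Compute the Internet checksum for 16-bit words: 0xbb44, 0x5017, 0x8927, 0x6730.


Sum all words (with carry folding):
+ 0xbb44 = 0xbb44
+ 0x5017 = 0x0b5c
+ 0x8927 = 0x9483
+ 0x6730 = 0xfbb3
One's complement: ~0xfbb3
Checksum = 0x044c


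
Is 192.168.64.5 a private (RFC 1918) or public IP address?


RFC 1918 private ranges:
  10.0.0.0/8 (10.0.0.0 - 10.255.255.255)
  172.16.0.0/12 (172.16.0.0 - 172.31.255.255)
  192.168.0.0/16 (192.168.0.0 - 192.168.255.255)
Private (in 192.168.0.0/16)


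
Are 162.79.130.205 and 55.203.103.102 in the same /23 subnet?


Mask: 255.255.254.0
162.79.130.205 AND mask = 162.79.130.0
55.203.103.102 AND mask = 55.203.102.0
No, different subnets (162.79.130.0 vs 55.203.102.0)


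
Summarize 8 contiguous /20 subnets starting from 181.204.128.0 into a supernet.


Original prefix: /20
Number of subnets: 8 = 2^3
New prefix = 20 - 3 = 17
Supernet: 181.204.128.0/17


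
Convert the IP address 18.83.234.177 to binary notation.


18 = 00010010
83 = 01010011
234 = 11101010
177 = 10110001
Binary: 00010010.01010011.11101010.10110001


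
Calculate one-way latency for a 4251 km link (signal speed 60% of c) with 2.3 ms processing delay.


Speed = 0.6 * 3e5 km/s = 180000 km/s
Propagation delay = 4251 / 180000 = 0.0236 s = 23.6167 ms
Processing delay = 2.3 ms
Total one-way latency = 25.9167 ms


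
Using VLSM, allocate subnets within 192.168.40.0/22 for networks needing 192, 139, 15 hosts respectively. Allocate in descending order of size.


192 hosts -> /24 (254 usable): 192.168.40.0/24
139 hosts -> /24 (254 usable): 192.168.41.0/24
15 hosts -> /27 (30 usable): 192.168.42.0/27
Allocation: 192.168.40.0/24 (192 hosts, 254 usable); 192.168.41.0/24 (139 hosts, 254 usable); 192.168.42.0/27 (15 hosts, 30 usable)


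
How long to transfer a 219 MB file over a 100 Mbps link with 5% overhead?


Effective throughput = 100 * (1 - 5/100) = 95 Mbps
File size in Mb = 219 * 8 = 1752 Mb
Time = 1752 / 95
Time = 18.4421 seconds


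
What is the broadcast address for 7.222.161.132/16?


Network: 7.222.0.0/16
Host bits = 16
Set all host bits to 1:
Broadcast: 7.222.255.255


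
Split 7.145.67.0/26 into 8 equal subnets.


New prefix = 26 + 3 = 29
Each subnet has 8 addresses
  7.145.67.0/29
  7.145.67.8/29
  7.145.67.16/29
  7.145.67.24/29
  7.145.67.32/29
  7.145.67.40/29
  7.145.67.48/29
  7.145.67.56/29
Subnets: 7.145.67.0/29, 7.145.67.8/29, 7.145.67.16/29, 7.145.67.24/29, 7.145.67.32/29, 7.145.67.40/29, 7.145.67.48/29, 7.145.67.56/29


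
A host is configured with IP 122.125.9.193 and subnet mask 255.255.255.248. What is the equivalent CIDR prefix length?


Binary: 11111111.11111111.11111111.11111000
Count leading 1s
Prefix: /29


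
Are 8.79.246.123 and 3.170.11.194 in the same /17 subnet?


Mask: 255.255.128.0
8.79.246.123 AND mask = 8.79.128.0
3.170.11.194 AND mask = 3.170.0.0
No, different subnets (8.79.128.0 vs 3.170.0.0)


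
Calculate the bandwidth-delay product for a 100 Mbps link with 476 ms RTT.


BDP = bandwidth * RTT
= 100 Mbps * 476 ms
= 100 * 1e6 * 476 / 1000 bits
= 47600000 bits
= 5950000 bytes
= 5810.5469 KB
BDP = 47600000 bits (5950000 bytes)


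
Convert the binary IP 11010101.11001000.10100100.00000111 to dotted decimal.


11010101 = 213
11001000 = 200
10100100 = 164
00000111 = 7
IP: 213.200.164.7


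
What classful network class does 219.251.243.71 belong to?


First octet: 219
Binary: 11011011
110xxxxx -> Class C (192-223)
Class C, default mask 255.255.255.0 (/24)


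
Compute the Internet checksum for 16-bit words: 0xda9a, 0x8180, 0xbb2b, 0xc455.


Sum all words (with carry folding):
+ 0xda9a = 0xda9a
+ 0x8180 = 0x5c1b
+ 0xbb2b = 0x1747
+ 0xc455 = 0xdb9c
One's complement: ~0xdb9c
Checksum = 0x2463


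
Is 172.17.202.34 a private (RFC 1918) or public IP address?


RFC 1918 private ranges:
  10.0.0.0/8 (10.0.0.0 - 10.255.255.255)
  172.16.0.0/12 (172.16.0.0 - 172.31.255.255)
  192.168.0.0/16 (192.168.0.0 - 192.168.255.255)
Private (in 172.16.0.0/12)


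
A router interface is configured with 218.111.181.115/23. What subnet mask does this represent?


/23 means 23 network bits, 9 host bits
Binary: 11111111111111111111111000000000
Mask: 255.255.254.0


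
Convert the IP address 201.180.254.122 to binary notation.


201 = 11001001
180 = 10110100
254 = 11111110
122 = 01111010
Binary: 11001001.10110100.11111110.01111010


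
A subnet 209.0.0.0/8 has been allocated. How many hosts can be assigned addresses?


Host bits = 32 - 8 = 24
Total addresses = 2^24 = 16777216
Usable = total - 2 (network and broadcast)
Usable hosts: 16777214


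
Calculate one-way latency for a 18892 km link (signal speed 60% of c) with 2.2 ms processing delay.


Speed = 0.6 * 3e5 km/s = 180000 km/s
Propagation delay = 18892 / 180000 = 0.105 s = 104.9556 ms
Processing delay = 2.2 ms
Total one-way latency = 107.1556 ms


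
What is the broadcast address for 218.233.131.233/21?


Network: 218.233.128.0/21
Host bits = 11
Set all host bits to 1:
Broadcast: 218.233.135.255


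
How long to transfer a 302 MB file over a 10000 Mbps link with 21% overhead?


Effective throughput = 10000 * (1 - 21/100) = 7900 Mbps
File size in Mb = 302 * 8 = 2416 Mb
Time = 2416 / 7900
Time = 0.3058 seconds


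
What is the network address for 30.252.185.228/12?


IP:   00011110.11111100.10111001.11100100
Mask: 11111111.11110000.00000000.00000000
AND operation:
Net:  00011110.11110000.00000000.00000000
Network: 30.240.0.0/12


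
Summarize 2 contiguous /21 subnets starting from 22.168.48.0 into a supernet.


Original prefix: /21
Number of subnets: 2 = 2^1
New prefix = 21 - 1 = 20
Supernet: 22.168.48.0/20


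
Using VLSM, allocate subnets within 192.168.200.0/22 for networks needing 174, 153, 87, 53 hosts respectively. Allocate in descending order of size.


174 hosts -> /24 (254 usable): 192.168.200.0/24
153 hosts -> /24 (254 usable): 192.168.201.0/24
87 hosts -> /25 (126 usable): 192.168.202.0/25
53 hosts -> /26 (62 usable): 192.168.202.128/26
Allocation: 192.168.200.0/24 (174 hosts, 254 usable); 192.168.201.0/24 (153 hosts, 254 usable); 192.168.202.0/25 (87 hosts, 126 usable); 192.168.202.128/26 (53 hosts, 62 usable)


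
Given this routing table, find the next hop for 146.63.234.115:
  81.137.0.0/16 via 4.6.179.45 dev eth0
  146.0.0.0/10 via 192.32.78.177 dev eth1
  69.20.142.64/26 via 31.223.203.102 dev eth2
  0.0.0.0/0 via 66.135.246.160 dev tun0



Longest prefix match for 146.63.234.115:
  /16 81.137.0.0: no
  /10 146.0.0.0: MATCH
  /26 69.20.142.64: no
  /0 0.0.0.0: MATCH
Selected: next-hop 192.32.78.177 via eth1 (matched /10)


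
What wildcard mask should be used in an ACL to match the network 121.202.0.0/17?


Subnet mask: 255.255.128.0
Wildcard = 255.255.255.255 - subnet mask
255 - 255 = 0
255 - 255 = 0
255 - 128 = 127
255 - 0 = 255
Wildcard: 0.0.127.255


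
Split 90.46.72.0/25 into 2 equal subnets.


New prefix = 25 + 1 = 26
Each subnet has 64 addresses
  90.46.72.0/26
  90.46.72.64/26
Subnets: 90.46.72.0/26, 90.46.72.64/26


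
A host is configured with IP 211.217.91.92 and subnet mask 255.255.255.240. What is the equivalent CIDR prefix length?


Binary: 11111111.11111111.11111111.11110000
Count leading 1s
Prefix: /28


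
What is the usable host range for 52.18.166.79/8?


Network: 52.0.0.0
Broadcast: 52.255.255.255
First usable = network + 1
Last usable = broadcast - 1
Range: 52.0.0.1 to 52.255.255.254


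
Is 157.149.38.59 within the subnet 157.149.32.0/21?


Subnet network: 157.149.32.0
Test IP AND mask: 157.149.32.0
Yes, 157.149.38.59 is in 157.149.32.0/21


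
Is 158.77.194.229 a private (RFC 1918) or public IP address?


RFC 1918 private ranges:
  10.0.0.0/8 (10.0.0.0 - 10.255.255.255)
  172.16.0.0/12 (172.16.0.0 - 172.31.255.255)
  192.168.0.0/16 (192.168.0.0 - 192.168.255.255)
Public (not in any RFC 1918 range)


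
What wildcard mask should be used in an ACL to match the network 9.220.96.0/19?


Subnet mask: 255.255.224.0
Wildcard = 255.255.255.255 - subnet mask
255 - 255 = 0
255 - 255 = 0
255 - 224 = 31
255 - 0 = 255
Wildcard: 0.0.31.255


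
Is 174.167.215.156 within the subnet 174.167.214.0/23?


Subnet network: 174.167.214.0
Test IP AND mask: 174.167.214.0
Yes, 174.167.215.156 is in 174.167.214.0/23


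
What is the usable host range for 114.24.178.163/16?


Network: 114.24.0.0
Broadcast: 114.24.255.255
First usable = network + 1
Last usable = broadcast - 1
Range: 114.24.0.1 to 114.24.255.254


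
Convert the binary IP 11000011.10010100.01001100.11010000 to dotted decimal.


11000011 = 195
10010100 = 148
01001100 = 76
11010000 = 208
IP: 195.148.76.208


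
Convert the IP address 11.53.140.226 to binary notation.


11 = 00001011
53 = 00110101
140 = 10001100
226 = 11100010
Binary: 00001011.00110101.10001100.11100010


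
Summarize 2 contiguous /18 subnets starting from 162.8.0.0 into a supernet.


Original prefix: /18
Number of subnets: 2 = 2^1
New prefix = 18 - 1 = 17
Supernet: 162.8.0.0/17


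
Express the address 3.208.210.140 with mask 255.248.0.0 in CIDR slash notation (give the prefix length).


Binary: 11111111.11111000.00000000.00000000
Count leading 1s
Prefix: /13


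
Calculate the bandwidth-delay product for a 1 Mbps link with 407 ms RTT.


BDP = bandwidth * RTT
= 1 Mbps * 407 ms
= 1 * 1e6 * 407 / 1000 bits
= 407000 bits
= 50875 bytes
= 49.6826 KB
BDP = 407000 bits (50875 bytes)


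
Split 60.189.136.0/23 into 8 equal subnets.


New prefix = 23 + 3 = 26
Each subnet has 64 addresses
  60.189.136.0/26
  60.189.136.64/26
  60.189.136.128/26
  60.189.136.192/26
  60.189.137.0/26
  60.189.137.64/26
  60.189.137.128/26
  60.189.137.192/26
Subnets: 60.189.136.0/26, 60.189.136.64/26, 60.189.136.128/26, 60.189.136.192/26, 60.189.137.0/26, 60.189.137.64/26, 60.189.137.128/26, 60.189.137.192/26


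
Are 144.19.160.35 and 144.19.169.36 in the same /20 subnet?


Mask: 255.255.240.0
144.19.160.35 AND mask = 144.19.160.0
144.19.169.36 AND mask = 144.19.160.0
Yes, same subnet (144.19.160.0)


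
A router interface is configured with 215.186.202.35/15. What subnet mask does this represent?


/15 means 15 network bits, 17 host bits
Binary: 11111111111111100000000000000000
Mask: 255.254.0.0


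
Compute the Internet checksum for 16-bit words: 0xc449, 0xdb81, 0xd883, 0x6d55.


Sum all words (with carry folding):
+ 0xc449 = 0xc449
+ 0xdb81 = 0x9fcb
+ 0xd883 = 0x784f
+ 0x6d55 = 0xe5a4
One's complement: ~0xe5a4
Checksum = 0x1a5b


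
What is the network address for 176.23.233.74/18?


IP:   10110000.00010111.11101001.01001010
Mask: 11111111.11111111.11000000.00000000
AND operation:
Net:  10110000.00010111.11000000.00000000
Network: 176.23.192.0/18


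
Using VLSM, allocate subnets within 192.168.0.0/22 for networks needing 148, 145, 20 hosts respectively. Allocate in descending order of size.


148 hosts -> /24 (254 usable): 192.168.0.0/24
145 hosts -> /24 (254 usable): 192.168.1.0/24
20 hosts -> /27 (30 usable): 192.168.2.0/27
Allocation: 192.168.0.0/24 (148 hosts, 254 usable); 192.168.1.0/24 (145 hosts, 254 usable); 192.168.2.0/27 (20 hosts, 30 usable)


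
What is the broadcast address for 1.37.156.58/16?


Network: 1.37.0.0/16
Host bits = 16
Set all host bits to 1:
Broadcast: 1.37.255.255


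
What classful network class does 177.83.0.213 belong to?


First octet: 177
Binary: 10110001
10xxxxxx -> Class B (128-191)
Class B, default mask 255.255.0.0 (/16)


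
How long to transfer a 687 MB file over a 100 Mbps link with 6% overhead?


Effective throughput = 100 * (1 - 6/100) = 94 Mbps
File size in Mb = 687 * 8 = 5496 Mb
Time = 5496 / 94
Time = 58.4681 seconds


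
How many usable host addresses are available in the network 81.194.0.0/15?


Host bits = 32 - 15 = 17
Total addresses = 2^17 = 131072
Usable = total - 2 (network and broadcast)
Usable hosts: 131070


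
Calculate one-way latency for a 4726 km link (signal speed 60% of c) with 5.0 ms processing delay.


Speed = 0.6 * 3e5 km/s = 180000 km/s
Propagation delay = 4726 / 180000 = 0.0263 s = 26.2556 ms
Processing delay = 5.0 ms
Total one-way latency = 31.2556 ms


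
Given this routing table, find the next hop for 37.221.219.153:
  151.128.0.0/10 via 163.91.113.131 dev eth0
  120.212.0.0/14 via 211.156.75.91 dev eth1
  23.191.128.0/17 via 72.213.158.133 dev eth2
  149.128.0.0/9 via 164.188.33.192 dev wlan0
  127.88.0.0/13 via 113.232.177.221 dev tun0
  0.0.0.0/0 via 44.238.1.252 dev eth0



Longest prefix match for 37.221.219.153:
  /10 151.128.0.0: no
  /14 120.212.0.0: no
  /17 23.191.128.0: no
  /9 149.128.0.0: no
  /13 127.88.0.0: no
  /0 0.0.0.0: MATCH
Selected: next-hop 44.238.1.252 via eth0 (matched /0)


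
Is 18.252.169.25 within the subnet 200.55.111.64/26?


Subnet network: 200.55.111.64
Test IP AND mask: 18.252.169.0
No, 18.252.169.25 is not in 200.55.111.64/26


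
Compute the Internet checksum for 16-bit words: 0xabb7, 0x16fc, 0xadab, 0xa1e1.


Sum all words (with carry folding):
+ 0xabb7 = 0xabb7
+ 0x16fc = 0xc2b3
+ 0xadab = 0x705f
+ 0xa1e1 = 0x1241
One's complement: ~0x1241
Checksum = 0xedbe


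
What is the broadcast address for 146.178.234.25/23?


Network: 146.178.234.0/23
Host bits = 9
Set all host bits to 1:
Broadcast: 146.178.235.255


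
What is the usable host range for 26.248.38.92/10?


Network: 26.192.0.0
Broadcast: 26.255.255.255
First usable = network + 1
Last usable = broadcast - 1
Range: 26.192.0.1 to 26.255.255.254


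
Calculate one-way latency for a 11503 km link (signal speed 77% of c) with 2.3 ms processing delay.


Speed = 0.77 * 3e5 km/s = 231000 km/s
Propagation delay = 11503 / 231000 = 0.0498 s = 49.7965 ms
Processing delay = 2.3 ms
Total one-way latency = 52.0965 ms


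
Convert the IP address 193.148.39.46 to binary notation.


193 = 11000001
148 = 10010100
39 = 00100111
46 = 00101110
Binary: 11000001.10010100.00100111.00101110


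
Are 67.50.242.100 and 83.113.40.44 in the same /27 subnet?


Mask: 255.255.255.224
67.50.242.100 AND mask = 67.50.242.96
83.113.40.44 AND mask = 83.113.40.32
No, different subnets (67.50.242.96 vs 83.113.40.32)


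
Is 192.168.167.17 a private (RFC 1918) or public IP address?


RFC 1918 private ranges:
  10.0.0.0/8 (10.0.0.0 - 10.255.255.255)
  172.16.0.0/12 (172.16.0.0 - 172.31.255.255)
  192.168.0.0/16 (192.168.0.0 - 192.168.255.255)
Private (in 192.168.0.0/16)


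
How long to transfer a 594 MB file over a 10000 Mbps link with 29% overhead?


Effective throughput = 10000 * (1 - 29/100) = 7100 Mbps
File size in Mb = 594 * 8 = 4752 Mb
Time = 4752 / 7100
Time = 0.6693 seconds


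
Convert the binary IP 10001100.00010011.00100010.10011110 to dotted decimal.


10001100 = 140
00010011 = 19
00100010 = 34
10011110 = 158
IP: 140.19.34.158


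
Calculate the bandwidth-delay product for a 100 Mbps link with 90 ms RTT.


BDP = bandwidth * RTT
= 100 Mbps * 90 ms
= 100 * 1e6 * 90 / 1000 bits
= 9000000 bits
= 1125000 bytes
= 1098.6328 KB
BDP = 9000000 bits (1125000 bytes)


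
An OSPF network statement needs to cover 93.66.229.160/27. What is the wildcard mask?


Subnet mask: 255.255.255.224
Wildcard = 255.255.255.255 - subnet mask
255 - 255 = 0
255 - 255 = 0
255 - 255 = 0
255 - 224 = 31
Wildcard: 0.0.0.31


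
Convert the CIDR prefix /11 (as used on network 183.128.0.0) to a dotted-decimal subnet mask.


/11 means 11 network bits, 21 host bits
Binary: 11111111111000000000000000000000
Mask: 255.224.0.0


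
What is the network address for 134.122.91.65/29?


IP:   10000110.01111010.01011011.01000001
Mask: 11111111.11111111.11111111.11111000
AND operation:
Net:  10000110.01111010.01011011.01000000
Network: 134.122.91.64/29


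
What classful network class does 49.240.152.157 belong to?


First octet: 49
Binary: 00110001
0xxxxxxx -> Class A (1-126)
Class A, default mask 255.0.0.0 (/8)


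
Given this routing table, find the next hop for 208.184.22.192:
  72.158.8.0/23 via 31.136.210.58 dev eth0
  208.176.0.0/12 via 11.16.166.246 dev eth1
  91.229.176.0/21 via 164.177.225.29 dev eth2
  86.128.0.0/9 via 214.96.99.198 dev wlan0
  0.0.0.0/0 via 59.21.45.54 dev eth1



Longest prefix match for 208.184.22.192:
  /23 72.158.8.0: no
  /12 208.176.0.0: MATCH
  /21 91.229.176.0: no
  /9 86.128.0.0: no
  /0 0.0.0.0: MATCH
Selected: next-hop 11.16.166.246 via eth1 (matched /12)


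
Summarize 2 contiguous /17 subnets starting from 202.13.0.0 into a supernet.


Original prefix: /17
Number of subnets: 2 = 2^1
New prefix = 17 - 1 = 16
Supernet: 202.13.0.0/16


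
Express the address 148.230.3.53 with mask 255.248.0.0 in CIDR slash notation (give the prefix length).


Binary: 11111111.11111000.00000000.00000000
Count leading 1s
Prefix: /13


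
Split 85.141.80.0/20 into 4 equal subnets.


New prefix = 20 + 2 = 22
Each subnet has 1024 addresses
  85.141.80.0/22
  85.141.84.0/22
  85.141.88.0/22
  85.141.92.0/22
Subnets: 85.141.80.0/22, 85.141.84.0/22, 85.141.88.0/22, 85.141.92.0/22


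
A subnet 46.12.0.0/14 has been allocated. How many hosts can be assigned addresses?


Host bits = 32 - 14 = 18
Total addresses = 2^18 = 262144
Usable = total - 2 (network and broadcast)
Usable hosts: 262142


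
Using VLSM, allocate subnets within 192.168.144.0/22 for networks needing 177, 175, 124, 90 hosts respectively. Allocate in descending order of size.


177 hosts -> /24 (254 usable): 192.168.144.0/24
175 hosts -> /24 (254 usable): 192.168.145.0/24
124 hosts -> /25 (126 usable): 192.168.146.0/25
90 hosts -> /25 (126 usable): 192.168.146.128/25
Allocation: 192.168.144.0/24 (177 hosts, 254 usable); 192.168.145.0/24 (175 hosts, 254 usable); 192.168.146.0/25 (124 hosts, 126 usable); 192.168.146.128/25 (90 hosts, 126 usable)


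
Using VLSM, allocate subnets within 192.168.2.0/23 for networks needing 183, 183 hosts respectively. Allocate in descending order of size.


183 hosts -> /24 (254 usable): 192.168.2.0/24
183 hosts -> /24 (254 usable): 192.168.3.0/24
Allocation: 192.168.2.0/24 (183 hosts, 254 usable); 192.168.3.0/24 (183 hosts, 254 usable)


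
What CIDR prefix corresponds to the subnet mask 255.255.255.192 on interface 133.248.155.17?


Binary: 11111111.11111111.11111111.11000000
Count leading 1s
Prefix: /26


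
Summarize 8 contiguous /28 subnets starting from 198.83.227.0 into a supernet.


Original prefix: /28
Number of subnets: 8 = 2^3
New prefix = 28 - 3 = 25
Supernet: 198.83.227.0/25
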